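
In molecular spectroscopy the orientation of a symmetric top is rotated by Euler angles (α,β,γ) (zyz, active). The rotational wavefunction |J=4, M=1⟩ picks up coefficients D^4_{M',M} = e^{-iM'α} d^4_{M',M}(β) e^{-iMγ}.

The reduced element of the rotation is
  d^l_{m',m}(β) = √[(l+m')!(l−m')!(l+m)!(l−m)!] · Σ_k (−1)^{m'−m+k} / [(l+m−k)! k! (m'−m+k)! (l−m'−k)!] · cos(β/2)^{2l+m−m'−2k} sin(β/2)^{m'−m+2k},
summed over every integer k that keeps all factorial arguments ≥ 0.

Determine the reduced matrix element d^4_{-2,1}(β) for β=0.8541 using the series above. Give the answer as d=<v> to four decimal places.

d^4_{-2,1}(β=0.8541) via the finite sum:
c=cos(0.854100/2)=0.910192, s=sin(0.854100/2)=0.414188; N=√[2·720·120·6]=1018.233765
k: max(0,(1)−(-2))=3 … min(4+(1),4−(-2))=5
  k=3: (−1)^0·1018.2338/(72)·0.9102^5·0.4142^3 = +0.627726
  k=4: (−1)^1·1018.2338/(48)·0.9102^3·0.4142^5 = -0.194980
  k=5: (−1)^2·1018.2338/(240)·0.9102^1·0.4142^7 = +0.008075
d^4_{-2,1}(0.8541) = +0.627726 -0.194980 +0.008075 = +0.440821

d=0.4408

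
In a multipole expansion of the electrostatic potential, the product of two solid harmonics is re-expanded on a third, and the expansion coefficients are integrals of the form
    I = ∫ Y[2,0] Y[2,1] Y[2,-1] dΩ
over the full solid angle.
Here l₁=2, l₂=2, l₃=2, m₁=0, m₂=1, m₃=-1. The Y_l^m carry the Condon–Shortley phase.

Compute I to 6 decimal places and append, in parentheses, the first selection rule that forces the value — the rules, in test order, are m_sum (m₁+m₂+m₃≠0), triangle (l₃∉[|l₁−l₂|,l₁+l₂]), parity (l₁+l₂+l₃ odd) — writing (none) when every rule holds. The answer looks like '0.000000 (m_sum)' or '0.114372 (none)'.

-0.090112 (none)

Checks pass: Σm=0; 6 even; l₃=2∈[0,4].
(2·2+1)(2·2+1)(2·2+1) = 125
Δ: 2! 2! 2! / 7! → 1/630
sum: t=0:+1/8 t=1:−1/1 t=2:+1/8 = -3/4
3j²(2 2 2; 0 0 0) = Δ·Π!·Σ² = 2/35  (sign -1)
sum: t=1:−1/2 t=2:+1/4 = -1/4
3j²(2 2 2; 0 1 -1) = Δ·Π!·Σ² = 1/70  (sign +1)
combine: 4πI² = 125·2/35·1/70 = 5/49
take √, sign -1: I = -0.09011188
No selection rule forces the value: the integral is nonzero (none).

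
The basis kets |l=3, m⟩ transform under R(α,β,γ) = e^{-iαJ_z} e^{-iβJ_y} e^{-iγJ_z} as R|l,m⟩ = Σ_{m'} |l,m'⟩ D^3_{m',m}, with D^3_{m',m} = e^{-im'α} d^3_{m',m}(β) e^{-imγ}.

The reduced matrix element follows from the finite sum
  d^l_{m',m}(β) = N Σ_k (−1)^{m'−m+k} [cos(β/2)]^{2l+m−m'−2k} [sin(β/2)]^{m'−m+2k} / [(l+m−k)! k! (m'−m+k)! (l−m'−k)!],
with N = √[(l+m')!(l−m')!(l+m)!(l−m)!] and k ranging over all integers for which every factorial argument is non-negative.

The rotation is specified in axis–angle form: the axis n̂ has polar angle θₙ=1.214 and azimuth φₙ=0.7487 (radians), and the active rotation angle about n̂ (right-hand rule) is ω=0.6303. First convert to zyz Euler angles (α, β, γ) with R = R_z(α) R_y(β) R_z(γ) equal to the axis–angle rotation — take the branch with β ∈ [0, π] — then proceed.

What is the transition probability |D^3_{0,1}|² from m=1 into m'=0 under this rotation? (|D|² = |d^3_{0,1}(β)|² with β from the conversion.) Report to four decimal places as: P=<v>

P=0.3492

Axis–angle → zyz. n̂ = (sinθₙcosφₙ, sinθₙsinφₙ, cosθₙ) = (+0.686437, +0.637818, +0.349274), ω = 0.6303.
R = I cosω + sinω [n̂]ₓ + (1−cosω) n̂n̂ᵀ gives
  R = [+0.898391, -0.121731, +0.421990; +0.289985, +0.886019, -0.361772; -0.329853, +0.447383, +0.831291]
β = atan2(√(R₁₃²+R₂₃²), R₃₃) = 0.589369; α = atan2(R₂₃, R₁₃) mod 2π = 5.574469; γ = atan2(R₃₂, −R₃₁) mod 2π = 0.935477
D^3_{0,1}(5.5745,0.5894,0.9355) = e^{-i·0·5.5745}·d^3_{0,1}(0.5894)·e^{-i·1·0.9355}. Compute d first:
With c≡cos(β/2)=0.956894 and s≡sin(β/2)=0.290438, N=[6·6·24·2]^{1/2}=41.569219
k∈{1,2,3} keeps every argument non-negative
  k=1: (−1)^0·41.5692/(12)·0.9569^5·0.2904^1 = +0.807166
  k=2: (−1)^1·41.5692/(4)·0.9569^3·0.2904^3 = -0.223082
  k=3: (−1)^2·41.5692/(12)·0.9569^1·0.2904^5 = +0.006850
d^3_{0,1}(0.5894) = +0.807166 -0.223082 +0.006850 = +0.590935
|D^3_{0,1}|² = |d^3_{0,1}(β)|² = (+0.590935)² = 0.349204 (the z-rotation phases have unit modulus)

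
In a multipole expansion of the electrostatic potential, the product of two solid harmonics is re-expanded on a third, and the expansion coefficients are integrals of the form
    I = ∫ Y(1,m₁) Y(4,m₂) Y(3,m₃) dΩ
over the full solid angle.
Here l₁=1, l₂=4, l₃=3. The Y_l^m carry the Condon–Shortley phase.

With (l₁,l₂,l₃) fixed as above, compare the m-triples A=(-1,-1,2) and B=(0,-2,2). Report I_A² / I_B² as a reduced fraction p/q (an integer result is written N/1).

1/4

l's match ⇒ only the (l;m) 3-j factors differ between A and B.
A: triangle coeff Δ(1,4,3) = 1/252; Σ_t [2,2]: t=2:+1/240 = 1/240; (3j)²=1/84 [(1 4 3; -1 -1 2)], sign=-1
B: triangle coeff Δ(1,4,3) = 1/252; Σ_t [1,1]: t=1:−1/120 = -1/120; (3j)²=1/21 [(1 4 3; 0 -2 2)], sign=+1
I_A²/I_B² = (1/84)/(1/21) = 1/4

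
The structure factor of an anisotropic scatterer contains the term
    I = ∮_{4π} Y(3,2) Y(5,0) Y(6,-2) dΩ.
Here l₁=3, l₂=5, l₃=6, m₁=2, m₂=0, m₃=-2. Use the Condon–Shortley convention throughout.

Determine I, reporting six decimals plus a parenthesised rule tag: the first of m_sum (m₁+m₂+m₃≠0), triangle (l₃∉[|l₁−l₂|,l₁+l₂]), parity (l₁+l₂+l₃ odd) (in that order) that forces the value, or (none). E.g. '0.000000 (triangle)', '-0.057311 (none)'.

m-sum 0 ✓  L=14 even ✓  2≤6≤8 ✓
Π(2lᵢ+1) = 7×11×13 = 1001
triangle coeff Δ(3,5,6) = 1/675675
Σ_t [0,2]: t=0:+1/8640 t=1:−1/2304 t=2:+1/8640 = -7/34560
(3j)²=7/429 [(3 5 6; 0 0 0)], sign=-1
Σ_t [0,1]: t=0:+1/8640 t=1:−1/13824 = 1/23040
(3j)²=2/429 [(3 5 6; 2 0 -2)], sign=+1
⇒ 4πI² = 98/1287
I = (-1)√(98/1287/(4π)) = -0.07784287
No selection rule forces the value: the integral is nonzero (none).

-0.077843 (none)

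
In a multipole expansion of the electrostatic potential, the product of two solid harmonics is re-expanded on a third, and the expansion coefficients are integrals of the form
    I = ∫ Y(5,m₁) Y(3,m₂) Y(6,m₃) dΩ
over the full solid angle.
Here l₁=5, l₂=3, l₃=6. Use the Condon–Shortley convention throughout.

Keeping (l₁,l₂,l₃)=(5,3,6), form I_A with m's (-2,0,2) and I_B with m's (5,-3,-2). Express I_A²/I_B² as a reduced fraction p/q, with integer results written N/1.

8/3

l's match ⇒ only the (l;m) 3-j factors differ between A and B.
A: triangle coeff Δ(5,3,6) = 1/675675; Σ_t [0,2]: t=0:+1/60480 t=1:−1/5760 t=2:+1/8640 = -1/24192; (3j)²=8/3003 [(5 3 6; -2 0 2)], sign=-1
B: triangle coeff Δ(5,3,6) = 1/675675; Σ_t [0,0]: t=0:+1/1935360 = 1/1935360; (3j)²=1/1001 [(5 3 6; 5 -3 -2)], sign=+1
I_A²/I_B² = (8/3003)/(1/1001) = 8/3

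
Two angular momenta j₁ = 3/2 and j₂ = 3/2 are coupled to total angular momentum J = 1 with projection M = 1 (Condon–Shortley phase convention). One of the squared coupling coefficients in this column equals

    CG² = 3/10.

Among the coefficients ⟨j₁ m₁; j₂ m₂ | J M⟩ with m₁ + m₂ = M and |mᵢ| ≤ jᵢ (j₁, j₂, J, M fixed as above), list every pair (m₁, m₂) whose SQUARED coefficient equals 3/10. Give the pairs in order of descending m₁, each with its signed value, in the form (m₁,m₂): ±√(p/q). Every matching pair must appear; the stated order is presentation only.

(3/2,-1/2): +√(3/10); (-1/2,3/2): +√(3/10)

Admissible pairs with m₁+m₂ = M = 1: (-1/2,3/2), (1/2,1/2), (3/2,-1/2)
  (m₁,m₂)=(3/2,-1/2): CG² = 3/10, CG = +√(3/10)   ← matches the target
  (m₁,m₂)=(1/2,1/2): CG² = 2/5, CG = −√(2/5)
  (m₁,m₂)=(-1/2,3/2): CG² = 3/10, CG = +√(3/10)   ← matches the target
Pairs with CG² = 3/10: (3/2,-1/2): +√(3/10); (-1/2,3/2): +√(3/10)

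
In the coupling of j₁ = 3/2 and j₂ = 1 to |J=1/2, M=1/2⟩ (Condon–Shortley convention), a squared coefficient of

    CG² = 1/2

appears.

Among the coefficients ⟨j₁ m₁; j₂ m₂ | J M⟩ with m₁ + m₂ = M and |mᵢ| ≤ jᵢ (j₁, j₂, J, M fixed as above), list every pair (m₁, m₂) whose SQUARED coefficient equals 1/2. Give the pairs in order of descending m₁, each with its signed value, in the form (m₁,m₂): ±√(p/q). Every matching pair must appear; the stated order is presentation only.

Admissible pairs with m₁+m₂ = M = 1/2: (-1/2,1), (1/2,0), (3/2,-1)
  (m₁,m₂)=(3/2,-1): CG² = 1/2, CG = +√(1/2)   ← matches the target
  (m₁,m₂)=(1/2,0): CG² = 1/3, CG = −√(1/3)
  (m₁,m₂)=(-1/2,1): CG² = 1/6, CG = +√(1/6)
Pairs with CG² = 1/2: (3/2,-1): +√(1/2)

(3/2,-1): +√(1/2)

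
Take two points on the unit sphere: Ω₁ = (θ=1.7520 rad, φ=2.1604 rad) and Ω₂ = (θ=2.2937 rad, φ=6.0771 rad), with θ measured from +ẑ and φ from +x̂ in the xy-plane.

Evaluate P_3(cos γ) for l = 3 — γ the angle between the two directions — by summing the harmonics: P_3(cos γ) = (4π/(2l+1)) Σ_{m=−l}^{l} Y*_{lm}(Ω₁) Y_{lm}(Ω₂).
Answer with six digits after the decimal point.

0.442127

Summing Y*_{l m}(θ₁,φ₁)·Y_{l m}(θ₂,φ₂) over m ∈ [−3, 3]; prefactor 4π/(2·3+1) = 1.795196:
  m=-3: Y*=(0.389305, 0.078112)  Y=(0.143370, 0.101976)  product (0.047849, 0.050899)
  m=-2: Y*=(0.068009, 0.164706)  Y=(-0.348358, -0.152307)  product (0.001394, -0.067735)
  m=-1: Y*=(0.148054, -0.221312)  Y=(0.281899, 0.058932)  product (0.054779, -0.053663)
  m=+0: Y*=(0.190834, -0.000000)  Y=(0.200383, 0.000000)  product (0.038240, 0.000000)
  m=+1: Y*=(-0.148054, -0.221312)  Y=(-0.281899, 0.058932)  product (0.054779, 0.053663)
  m=+2: Y*=(0.068009, -0.164706)  Y=(-0.348358, 0.152307)  product (0.001394, 0.067735)
  m=+3: Y*=(-0.389305, 0.078112)  Y=(-0.143370, 0.101976)  product (0.047849, -0.050899)
Total Σ_m = (0.246284, 0.000000). Multiply by 1.795196: (0.442127, 0.000000). P_3(cos γ) = 0.442127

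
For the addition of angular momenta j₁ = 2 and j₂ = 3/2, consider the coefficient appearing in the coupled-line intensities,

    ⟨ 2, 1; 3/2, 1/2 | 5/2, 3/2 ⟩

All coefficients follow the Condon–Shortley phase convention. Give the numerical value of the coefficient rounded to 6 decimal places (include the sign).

triangle: 1!·3!·2!/7! = 12/5040
(j±m)!: 3!·1!·2!·1!·4!·1! = 288
prefactor² = (2J+1)·Δ·N² = 144/35
  k=0: +1/(0!·1!·1!·2!·2!·0!) = 1/4
  k=1: −1/(1!·0!·0!·1!·3!·1!) = -1/6
Σ = 1/12  ⇒  CG² = 144/35·(1/12)² = 1/35
CG = +√(1/35) = +0.169031

+√(1/35) ≈ +0.169031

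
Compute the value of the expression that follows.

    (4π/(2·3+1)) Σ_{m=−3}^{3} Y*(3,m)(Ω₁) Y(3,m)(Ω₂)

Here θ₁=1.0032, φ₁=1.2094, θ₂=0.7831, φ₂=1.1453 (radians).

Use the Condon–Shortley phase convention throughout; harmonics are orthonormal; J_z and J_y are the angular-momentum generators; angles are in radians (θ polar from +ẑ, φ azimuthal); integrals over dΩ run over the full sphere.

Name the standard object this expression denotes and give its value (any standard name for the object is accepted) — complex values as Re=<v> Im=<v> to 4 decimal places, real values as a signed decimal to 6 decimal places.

This sum is the spherical-harmonic addition theorem: it equals the Legendre polynomial P_l(cos γ) of the angle γ between the two directions.
Expand P_3 via completeness: Σ_{m} conj(Y_{3,m}) at Ω₁ times Y_{3,m} at Ω₂ —
  [-3]  conj(Y_{3,-3})(Ω₁) = -0.221090-0.116965i ; Y_{3,-3}(Ω₂) = -0.140196+0.042495i ; Δ = +0.035966+0.007003i
  [-2]  conj(Y_{3,-2})(Ω₁) = -0.292958+0.258395i ; Y_{3,-2}(Ω₂) = -0.237649-0.271066i ; Δ = +0.139663+0.018004i
  [-1]  conj(Y_{3,-1})(Ω₁) = +0.042887+0.113458i ; Y_{3,-1}(Ω₂) = +0.142248-0.313888i ; Δ = +0.041714+0.002678i
  [+0]  conj(Y_{3,0})(Ω₁) = -0.311946-0.000000i ; Y_{3,0}(Ω₂) = -0.129202+0.000000i ; Δ = +0.040304+0.000000i
  [+1]  conj(Y_{3,1})(Ω₁) = -0.042887+0.113458i ; Y_{3,1}(Ω₂) = -0.142248-0.313888i ; Δ = +0.041714-0.002678i
  [+2]  conj(Y_{3,2})(Ω₁) = -0.292958-0.258395i ; Y_{3,2}(Ω₂) = -0.237649+0.271066i ; Δ = +0.139663-0.018004i
  [+3]  conj(Y_{3,3})(Ω₁) = +0.221090-0.116965i ; Y_{3,3}(Ω₂) = +0.140196+0.042495i ; Δ = +0.035966-0.007003i
Total Σ_m = +0.474991+0.000000i. Multiply by 1.795196: +0.852701+0.000000i. P_3(cos γ) = 0.852701

Legendre polynomial (addition theorem), +0.852701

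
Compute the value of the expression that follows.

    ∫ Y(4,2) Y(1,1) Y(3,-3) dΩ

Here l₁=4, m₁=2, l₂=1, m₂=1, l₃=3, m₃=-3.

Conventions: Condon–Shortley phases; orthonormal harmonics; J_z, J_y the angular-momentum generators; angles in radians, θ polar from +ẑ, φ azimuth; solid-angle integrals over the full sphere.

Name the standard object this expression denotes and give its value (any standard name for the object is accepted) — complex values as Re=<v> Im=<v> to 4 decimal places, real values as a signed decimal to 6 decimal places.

Gaunt coefficient, +0.061558

This is a Gaunt coefficient — the integral of a triple product of spherical harmonics over the sphere.
Rules hold: Σm=0, L=8 even, 3≤3≤5.
N = 9·3·7 = 189
Δ = 2!·6!·0!/9! = 1/252
Racah Σ t=1..1: t=1:−1/36 = -1/36
⇒ 3j(4 1 3; 0 0 0)² = 4/63, sgn +1
Racah Σ t=2..2: t=2:+1/1440 = 1/1440
⇒ 3j(4 1 3; 2 1 -3)² = 1/252, sgn +1
4πI² = N·(3j₀)²·(3jₘ)² = 1/21
I = +1·√(0.047619/4π) = 0.06155813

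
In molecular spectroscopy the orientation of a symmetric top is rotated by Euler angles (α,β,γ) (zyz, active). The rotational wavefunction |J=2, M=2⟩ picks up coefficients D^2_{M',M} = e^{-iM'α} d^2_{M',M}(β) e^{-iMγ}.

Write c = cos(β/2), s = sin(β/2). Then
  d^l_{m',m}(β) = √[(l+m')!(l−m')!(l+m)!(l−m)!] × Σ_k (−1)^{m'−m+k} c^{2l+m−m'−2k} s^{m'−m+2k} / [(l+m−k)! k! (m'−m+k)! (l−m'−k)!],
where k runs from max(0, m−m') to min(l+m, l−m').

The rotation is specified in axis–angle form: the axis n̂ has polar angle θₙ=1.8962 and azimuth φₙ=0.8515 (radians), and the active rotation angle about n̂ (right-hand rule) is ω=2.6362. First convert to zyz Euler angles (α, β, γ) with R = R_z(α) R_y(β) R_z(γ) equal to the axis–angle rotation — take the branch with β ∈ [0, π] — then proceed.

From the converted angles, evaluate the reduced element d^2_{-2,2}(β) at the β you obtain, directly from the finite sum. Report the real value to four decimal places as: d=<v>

Axis–angle → zyz. n̂ = (sinθₙcosφₙ, sinθₙsinφₙ, cosθₙ) = (+0.624280, +0.712792, -0.319691), ω = 2.6362.
R = I cosω + sinω [n̂]ₓ + (1−cosω) n̂n̂ᵀ gives
  R = [-0.144255, +0.989112, -0.029105; +0.679555, +0.077643, -0.729505; -0.719302, -0.125013, -0.683356]
β = atan2(√(R₁₃²+R₂₃²), R₃₃) = 2.323146; α = atan2(R₂₃, R₁₃) mod 2π = 4.672514; γ = atan2(R₃₂, −R₃₁) mod 2π = 6.111106
d^2_{-2,2}(β=2.3231) via the finite sum:
c=cos(2.323146/2)=0.397897, s=sin(2.323146/2)=0.917430; N=√[1·24·24·1]=24.000000
k: max(0,(2)−(-2))=4 … min(2+(2),2−(-2))=4
  k=4: (−1)^0·24.0000/(24)·0.3979^0·0.9174^4 = +0.708422
d^2_{-2,2}(2.3231) = +0.708422

d=0.7084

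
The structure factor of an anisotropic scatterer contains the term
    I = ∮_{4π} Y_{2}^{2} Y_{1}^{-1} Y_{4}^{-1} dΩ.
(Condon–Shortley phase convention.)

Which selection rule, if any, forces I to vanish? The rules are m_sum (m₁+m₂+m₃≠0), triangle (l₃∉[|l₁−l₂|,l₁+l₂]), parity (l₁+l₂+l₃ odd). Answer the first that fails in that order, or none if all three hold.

Σmᵢ = 0  ✓
l₃∈[|l₁−l₂|,l₁+l₂]=[1,3] required, l₃=4 fails  ✗
Σlᵢ = 7 ⇒ odd

triangle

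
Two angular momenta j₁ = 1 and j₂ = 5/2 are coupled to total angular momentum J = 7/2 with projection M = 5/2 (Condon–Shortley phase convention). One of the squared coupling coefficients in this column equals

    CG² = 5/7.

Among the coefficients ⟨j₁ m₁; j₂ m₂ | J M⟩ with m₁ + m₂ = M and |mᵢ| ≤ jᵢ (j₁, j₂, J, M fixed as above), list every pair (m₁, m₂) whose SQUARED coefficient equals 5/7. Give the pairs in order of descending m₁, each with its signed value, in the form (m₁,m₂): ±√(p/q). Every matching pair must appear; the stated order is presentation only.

(1,3/2): +√(5/7)

Admissible pairs with m₁+m₂ = M = 5/2: (0,5/2), (1,3/2)
  (m₁,m₂)=(1,3/2): CG² = 5/7, CG = +√(5/7)   ← matches the target
  (m₁,m₂)=(0,5/2): CG² = 2/7, CG = +√(2/7)
Pairs with CG² = 5/7: (1,3/2): +√(5/7)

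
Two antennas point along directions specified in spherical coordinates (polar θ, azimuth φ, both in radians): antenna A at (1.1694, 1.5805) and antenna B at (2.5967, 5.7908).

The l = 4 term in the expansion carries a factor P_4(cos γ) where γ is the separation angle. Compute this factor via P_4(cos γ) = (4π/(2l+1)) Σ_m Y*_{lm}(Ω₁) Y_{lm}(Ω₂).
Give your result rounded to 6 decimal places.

-0.374897

Expand P_4 via completeness: Σ_{m} conj(Y_{4,m}) at Ω₁ times Y_{4,m} at Ω₂ —
  m=-4: Y*=0.31750 + 0.01233j  Y=-0.01240 + 0.02944j  product -0.00430 + 0.00919j
  m=-3: Y*=0.01110 - 0.38128j  Y=-0.01394 - 0.14841j  product -0.05674 + 0.00367j
  m=-2: Y*=-0.01943 - 0.00038j  Y=0.20475 + 0.30845j  product -0.00386 - 0.00607j
  m=-1: Y*=0.00319 - 0.32861j  Y=-0.39164 - 0.21010j  product -0.07029 + 0.12803j
  m=+0: Y*=-0.08081 + 0.00000j  Y=-0.02329 + 0.00000j  product 0.00188 + 0.00000j
  m=+1: Y*=-0.00319 - 0.32861j  Y=0.39164 - 0.21010j  product -0.07029 - 0.12803j
  m=+2: Y*=-0.01943 + 0.00038j  Y=0.20475 - 0.30845j  product -0.00386 + 0.00607j
  m=+3: Y*=-0.01110 - 0.38128j  Y=0.01394 - 0.14841j  product -0.05674 - 0.00367j
  m=+4: Y*=0.31750 - 0.01233j  Y=-0.01240 - 0.02944j  product -0.00430 - 0.00919j
Total Σ_m = -0.26850 - 0.00000j. Multiply by 1.396263: -0.37490 - 0.00000j. P_4(cos γ) = -0.374897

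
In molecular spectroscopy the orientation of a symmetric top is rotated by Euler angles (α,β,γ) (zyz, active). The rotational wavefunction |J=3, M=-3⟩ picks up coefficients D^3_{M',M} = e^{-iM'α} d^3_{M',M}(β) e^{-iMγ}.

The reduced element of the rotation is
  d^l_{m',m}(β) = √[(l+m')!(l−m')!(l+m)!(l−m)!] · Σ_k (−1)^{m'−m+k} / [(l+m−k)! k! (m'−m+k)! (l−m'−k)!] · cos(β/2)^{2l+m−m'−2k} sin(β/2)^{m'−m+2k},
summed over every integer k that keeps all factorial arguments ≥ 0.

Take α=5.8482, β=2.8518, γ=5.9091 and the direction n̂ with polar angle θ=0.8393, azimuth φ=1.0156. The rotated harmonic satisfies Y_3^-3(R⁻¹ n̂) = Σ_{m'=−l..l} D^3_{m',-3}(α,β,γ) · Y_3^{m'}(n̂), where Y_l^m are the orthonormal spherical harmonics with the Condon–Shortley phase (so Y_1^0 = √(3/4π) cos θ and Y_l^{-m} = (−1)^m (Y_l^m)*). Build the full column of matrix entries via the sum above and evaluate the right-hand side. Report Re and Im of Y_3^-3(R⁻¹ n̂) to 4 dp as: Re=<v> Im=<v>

Re=0.1660 Im=-0.1199

Need the full column D^3_{m',-3} for m'=−3..3 at α=5.8482, β=2.8518, γ=5.9091.
cos(β/2)=0.144390, sin(β/2)=0.989521
d^3_{-3,-3}: single k=0 term ⇒ +0.000009;  D = -0.000007-0.000006i
d^3_{-2,-3}: single k=0 term ⇒ -0.000152;  D = +0.000062+0.000139i
d^3_{-1,-3}: single k=0 term ⇒ +0.001648;  D = +0.000022-0.001648i
d^3_{0,-3}: single k=0 term ⇒ -0.013044;  D = -0.005656+0.011753i
d^3_{1,-3}: single k=0 term ⇒ +0.077414;  D = +0.059839-0.049114i
d^3_{2,-3}: single k=0 term ⇒ -0.335534;  D = -0.324913+0.083755i
d^3_{3,-3}: single k=0 term ⇒ +0.938750;  D = +0.923126+0.170557i
Y_3^{m'}(θ=0.8393,φ=1.0156) and Σ D·Y over m':
  (-0.0000-0.0000i)·(-0.1712-0.0163i)  (+0.0001+0.0001i)·(-0.1680-0.3387i)  (+0.0000-0.0016i)·(+0.1561-0.2516i)  (-0.0057+0.0118i)·(-0.1917+0.0000i)  (+0.0598-0.0491i)·(-0.1561-0.2516i)  (-0.3249+0.0838i)·(-0.1680+0.3387i)  (+0.9231+0.1706i)·(+0.1712-0.0163i)
Y_3^-3(R⁻¹ n̂) = +0.166018-0.119894i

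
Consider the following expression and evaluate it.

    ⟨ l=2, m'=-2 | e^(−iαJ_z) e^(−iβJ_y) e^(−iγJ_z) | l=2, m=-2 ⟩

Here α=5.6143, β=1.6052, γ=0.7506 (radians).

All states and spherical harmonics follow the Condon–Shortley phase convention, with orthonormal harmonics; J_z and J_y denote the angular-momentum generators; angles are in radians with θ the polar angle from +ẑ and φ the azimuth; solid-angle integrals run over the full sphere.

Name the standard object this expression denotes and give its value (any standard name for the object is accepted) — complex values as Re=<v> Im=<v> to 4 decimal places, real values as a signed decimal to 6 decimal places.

This is a Wigner D-matrix element — the rotation-matrix element ⟨l m'| R(α,β,γ) |l m⟩ in the angular-momentum basis.
Split into d^2_{-2,-2}(β=1.6052) × two z-phases.
With c≡cos(β/2)=0.694839 and s≡sin(β/2)=0.719165, N=[1·24·1·24]^{1/2}=24.000000
k∈{0} keeps every argument non-negative
  k=0: (−1)^0·24.0000/(24)·0.6948^4·0.7192^0 = +0.233097
d^2_{-2,-2}(1.6052) = +0.233097
Attach z-rotation phases: D = e^{-i(-2)(5.6143)}·(+0.233097)·e^{-i(-2)(0.7506)} = +0.229991+0.037926i

Wigner D-matrix element, Re=0.2300 Im=0.0379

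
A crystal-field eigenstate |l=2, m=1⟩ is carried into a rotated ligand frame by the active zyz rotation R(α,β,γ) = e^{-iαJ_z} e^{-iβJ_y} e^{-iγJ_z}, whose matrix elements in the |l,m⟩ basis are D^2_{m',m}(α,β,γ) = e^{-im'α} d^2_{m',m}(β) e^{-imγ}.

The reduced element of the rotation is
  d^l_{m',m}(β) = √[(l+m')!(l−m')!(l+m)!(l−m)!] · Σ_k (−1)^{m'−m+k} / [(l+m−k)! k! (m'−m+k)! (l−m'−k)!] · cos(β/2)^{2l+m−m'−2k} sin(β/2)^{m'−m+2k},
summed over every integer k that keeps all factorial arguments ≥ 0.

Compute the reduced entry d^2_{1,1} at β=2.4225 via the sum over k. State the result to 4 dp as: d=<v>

d=-0.3101

d^2_{1,1}(β=2.4225) via the finite sum:
Half-angle: c=0.351850, s=0.936057. N=√(6·1·6·1)=6.000000
k∈{0,1} keeps every argument non-negative
  k=0: (−1)^0·6.0000/(6)·0.3518^4·0.9361^0 = +0.015326
  k=1: (−1)^1·6.0000/(2)·0.3518^2·0.9361^2 = -0.325416
d^2_{1,1}(2.4225) = +0.015326 -0.325416 = -0.310091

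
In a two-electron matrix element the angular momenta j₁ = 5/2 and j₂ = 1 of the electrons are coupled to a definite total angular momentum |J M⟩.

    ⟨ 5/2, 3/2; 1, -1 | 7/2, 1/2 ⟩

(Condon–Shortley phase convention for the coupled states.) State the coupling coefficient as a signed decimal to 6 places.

+0.377964

√[8·0!5!2!/8! · 4!1!0!2!4!3!] = √(2304/7)
  +(−1)^0/∏(0,0,1,0,4,2)! = 1/48  (running 1/48)
⟨..|..⟩ = √(2304/7)·(1/48) = +0.377964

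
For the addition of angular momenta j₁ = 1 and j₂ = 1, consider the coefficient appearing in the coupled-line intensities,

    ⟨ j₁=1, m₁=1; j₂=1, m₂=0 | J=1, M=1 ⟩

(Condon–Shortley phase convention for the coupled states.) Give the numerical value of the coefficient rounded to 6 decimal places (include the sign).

triangle: 1!·1!·1!/4! = 1/24
(j±m)!: 2!·0!·1!·1!·2!·0! = 4
prefactor² = (2J+1)·Δ·N² = 1/2
  k=0: +1/(0!·1!·0!·1!·1!·0!) = 1
Σ = 1  ⇒  CG² = 1/2·1² = 1/2
CG = +√(1/2) = +0.707107

+√(1/2) ≈ +0.707107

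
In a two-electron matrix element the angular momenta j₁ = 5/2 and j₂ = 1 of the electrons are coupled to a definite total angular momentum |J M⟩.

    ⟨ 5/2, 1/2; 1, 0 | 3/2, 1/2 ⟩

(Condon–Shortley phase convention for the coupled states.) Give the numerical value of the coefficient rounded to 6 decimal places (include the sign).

−√(2/5) = -0.632456

j₁+j₂−J=2  J+j₁−j₂=3  J−j₁+j₂=0  j₁+j₂+J+1=6
(j₁±m₁, j₂±m₂, J±M) = (3,2,1,1,2,1)
P² = 8/5
sum k=1..1:
  [1] −1/2 = -1/2
S = -1/2
C² = P²·S² = 2/5 ; C = -0.632456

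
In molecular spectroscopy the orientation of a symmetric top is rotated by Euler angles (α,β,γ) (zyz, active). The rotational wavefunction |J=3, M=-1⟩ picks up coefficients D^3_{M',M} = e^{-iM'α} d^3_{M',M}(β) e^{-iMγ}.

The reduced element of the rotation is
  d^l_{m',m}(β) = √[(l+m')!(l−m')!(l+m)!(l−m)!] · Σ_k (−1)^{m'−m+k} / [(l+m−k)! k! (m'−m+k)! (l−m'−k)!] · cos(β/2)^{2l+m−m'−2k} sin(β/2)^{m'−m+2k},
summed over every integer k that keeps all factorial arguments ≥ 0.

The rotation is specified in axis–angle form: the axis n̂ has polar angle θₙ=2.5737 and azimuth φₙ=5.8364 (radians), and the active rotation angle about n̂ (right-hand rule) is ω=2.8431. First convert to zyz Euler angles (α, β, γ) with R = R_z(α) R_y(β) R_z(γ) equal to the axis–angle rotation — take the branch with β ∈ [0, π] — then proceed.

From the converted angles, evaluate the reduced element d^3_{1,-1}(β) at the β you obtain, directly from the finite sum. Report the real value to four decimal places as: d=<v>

Axis–angle → zyz. n̂ = (sinθₙcosφₙ, sinθₙsinφₙ, cosθₙ) = (+0.485061, -0.232391, -0.843036), ω = 2.8431.
R = I cosω + sinω [n̂]ₓ + (1−cosω) n̂n̂ᵀ gives
  R = [-0.495616, +0.027457, -0.868107; -0.468383, -0.850158, +0.240518; -0.731424, +0.525812, +0.434213]
β = atan2(√(R₁₃²+R₂₃²), R₃₃) = 1.121632; α = atan2(R₂₃, R₁₃) mod 2π = 2.871312; γ = atan2(R₃₂, −R₃₁) mod 2π = 0.623290
d^3_{1,-1}(β=1.1216) via the finite sum:
With c≡cos(β/2)=0.846821 and s≡sin(β/2)=0.531878, N=[24·2·2·24]^{1/2}=48.000000
k: max(0,(-1)−(1))=0 … min(3+(-1),3−(1))=2
  k=0: (−1)^2·48.0000/(8)·0.8468^4·0.5319^2 = +0.872854
  k=1: (−1)^3·48.0000/(6)·0.8468^2·0.5319^4 = -0.459114
  k=2: (−1)^4·48.0000/(48)·0.8468^0·0.5319^6 = +0.022640
d^3_{1,-1}(1.1216) = +0.872854 -0.459114 +0.022640 = +0.436380

d=0.4364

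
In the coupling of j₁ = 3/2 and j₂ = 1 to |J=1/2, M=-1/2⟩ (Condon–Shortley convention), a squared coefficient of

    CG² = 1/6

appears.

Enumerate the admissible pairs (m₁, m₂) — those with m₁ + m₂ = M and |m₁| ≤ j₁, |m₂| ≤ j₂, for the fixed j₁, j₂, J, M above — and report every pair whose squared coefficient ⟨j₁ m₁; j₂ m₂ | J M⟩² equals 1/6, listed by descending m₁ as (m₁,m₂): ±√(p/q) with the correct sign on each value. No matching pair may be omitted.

Admissible pairs with m₁+m₂ = M = -1/2: (-3/2,1), (-1/2,0), (1/2,-1)
  (m₁,m₂)=(1/2,-1): CG² = 1/6, CG = +√(1/6)   ← matches the target
  (m₁,m₂)=(-1/2,0): CG² = 1/3, CG = −√(1/3)
  (m₁,m₂)=(-3/2,1): CG² = 1/2, CG = +√(1/2)
Pairs with CG² = 1/6: (1/2,-1): +√(1/6)

(1/2,-1): +√(1/6)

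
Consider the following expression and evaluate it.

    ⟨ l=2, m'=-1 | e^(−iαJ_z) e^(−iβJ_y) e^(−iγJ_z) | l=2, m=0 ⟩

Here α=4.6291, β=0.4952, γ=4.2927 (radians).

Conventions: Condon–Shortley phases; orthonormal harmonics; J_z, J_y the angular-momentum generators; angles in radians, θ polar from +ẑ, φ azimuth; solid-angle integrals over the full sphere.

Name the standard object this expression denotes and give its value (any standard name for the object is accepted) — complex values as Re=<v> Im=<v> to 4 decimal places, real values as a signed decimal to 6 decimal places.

Wigner D-matrix element, Re=-0.0426 Im=-0.5103

This is a Wigner D-matrix element — the rotation-matrix element ⟨l m'| R(α,β,γ) |l m⟩ in the angular-momentum basis.
Split into d^2_{-1,0}(β=0.4952) × two z-phases.
With c≡cos(β/2)=0.969503 and s≡sin(β/2)=0.245078, N=[1·6·2·2]^{1/2}=4.898979
k∈{1,2} keeps every argument non-negative
  k=1: (−1)^0·4.8990/(2)·0.9695^3·0.2451^1 = +0.547051
  k=2: (−1)^1·4.8990/(2)·0.9695^1·0.2451^3 = -0.034957
d^2_{-1,0}(0.4952) = +0.547051 -0.034957 = +0.512094
Attach z-rotation phases: D = e^{-i(-1)(4.6291)}·(+0.512094)·e^{-i(0)(4.2927)} = -0.042602-0.510318i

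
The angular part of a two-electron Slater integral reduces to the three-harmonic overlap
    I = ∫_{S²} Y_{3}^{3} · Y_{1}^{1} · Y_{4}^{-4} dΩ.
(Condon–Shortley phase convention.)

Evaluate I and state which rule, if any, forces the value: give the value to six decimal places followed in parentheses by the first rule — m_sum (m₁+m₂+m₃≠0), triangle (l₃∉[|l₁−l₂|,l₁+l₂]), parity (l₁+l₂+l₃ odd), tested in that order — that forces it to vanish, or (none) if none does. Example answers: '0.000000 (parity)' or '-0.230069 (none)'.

m-sum 0 ✓  L=8 even ✓  2≤4≤4 ✓
Π(2lᵢ+1) = 7×3×9 = 189
triangle coeff Δ(3,1,4) = 1/252
Σ_t [0,0]: t=0:+1/36 = 1/36
(3j)²=4/63 [(3 1 4; 0 0 0)], sign=+1
Σ_t [0,0]: t=0:+1/1440 = 1/1440
(3j)²=1/9 [(3 1 4; 3 1 -4)], sign=+1
⇒ 4πI² = 4/3
I = (+1)√(4/3/(4π)) = 0.32573501
No selection rule forces the value: the integral is nonzero (none).

0.325735 (none)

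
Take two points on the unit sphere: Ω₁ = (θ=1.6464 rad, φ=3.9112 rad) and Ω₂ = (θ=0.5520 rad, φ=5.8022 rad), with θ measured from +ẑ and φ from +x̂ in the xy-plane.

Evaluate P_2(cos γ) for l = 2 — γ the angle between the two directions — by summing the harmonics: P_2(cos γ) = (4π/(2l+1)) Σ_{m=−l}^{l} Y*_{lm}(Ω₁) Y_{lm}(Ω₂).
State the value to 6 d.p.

Addition theorem: P_2(cos γ) = (4π/5) Σ_m Y*_{lm}(Ω₁) Y_{lm}(Ω₂), m = −2…2:
  term(m=-2) = (-0.032712, 0.024377)   from Y*(Ω₁)=(0.012128, 0.383879), Y(Ω₂)=(0.060748, 0.087134)
  term(m=-1) = (0.006318, 0.019051)   from Y*(Ω₁)=(0.041788, 0.040488), Y(Ω₂)=(0.305810, 0.159591)
  term(m=+0) = (-0.114883, -0.000000)   from Y*(Ω₁)=(-0.309994, -0.000000), Y(Ω₂)=(0.370598, 0.000000)
  term(m=+1) = (0.006318, -0.019051)   from Y*(Ω₁)=(-0.041788, 0.040488), Y(Ω₂)=(-0.305810, 0.159591)
  term(m=+2) = (-0.032712, -0.024377)   from Y*(Ω₁)=(0.012128, -0.383879), Y(Ω₂)=(0.060748, -0.087134)
Total Σ_m = (-0.167673, 0.000000). Multiply by 2.513274: (-0.421408, 0.000000). P_2(cos γ) = -0.421408

-0.421408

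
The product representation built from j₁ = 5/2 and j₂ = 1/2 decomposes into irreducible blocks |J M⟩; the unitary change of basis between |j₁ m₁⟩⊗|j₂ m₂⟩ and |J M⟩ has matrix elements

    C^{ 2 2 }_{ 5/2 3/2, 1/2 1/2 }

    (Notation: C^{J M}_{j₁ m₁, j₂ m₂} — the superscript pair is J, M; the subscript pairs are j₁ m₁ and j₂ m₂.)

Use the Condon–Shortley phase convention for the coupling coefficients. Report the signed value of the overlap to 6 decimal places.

j₁+j₂−J=1  J+j₁−j₂=4  J−j₁+j₂=0  j₁+j₂+J+1=6
(j₁±m₁, j₂±m₂, J±M) = (4,1,1,0,4,0)
P² = 96
sum k=1..1:
  [1] −1/24 = -1/24
S = -1/24
C² = P²·S² = 1/6 ; C = -0.408248

−√(1/6) = -0.408248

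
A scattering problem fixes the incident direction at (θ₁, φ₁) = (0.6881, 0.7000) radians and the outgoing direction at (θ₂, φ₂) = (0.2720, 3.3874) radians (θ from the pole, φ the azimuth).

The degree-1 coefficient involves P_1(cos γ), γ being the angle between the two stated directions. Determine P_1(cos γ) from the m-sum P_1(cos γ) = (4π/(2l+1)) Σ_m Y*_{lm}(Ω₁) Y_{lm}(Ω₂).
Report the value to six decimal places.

0.590736

Summing Y*_{l m}(θ₁,φ₁)·Y_{l m}(θ₂,φ₂) over m ∈ [−1, 1]; prefactor 4π/(2·1+1) = 4.188790:
  [-1]  conj(Y_{1,-1})(Ω₁) = (0.167816, 0.141350) ; Y_{1,-1}(Ω₂) = (-0.090030, 0.022587) ; Δ = (-0.018301, -0.008935)
  [+0]  conj(Y_{1,0})(Ω₁) = (0.377423, -0.000000) ; Y_{1,0}(Ω₂) = (0.470639, 0.000000) ; Δ = (0.177630, 0.000000)
  [+1]  conj(Y_{1,1})(Ω₁) = (-0.167816, 0.141350) ; Y_{1,1}(Ω₂) = (0.090030, 0.022587) ; Δ = (-0.018301, 0.008935)
Σ over m = (0.141028, 0.000000); ×(4π/3) → (0.590736, 0.000000). Real part: 0.590736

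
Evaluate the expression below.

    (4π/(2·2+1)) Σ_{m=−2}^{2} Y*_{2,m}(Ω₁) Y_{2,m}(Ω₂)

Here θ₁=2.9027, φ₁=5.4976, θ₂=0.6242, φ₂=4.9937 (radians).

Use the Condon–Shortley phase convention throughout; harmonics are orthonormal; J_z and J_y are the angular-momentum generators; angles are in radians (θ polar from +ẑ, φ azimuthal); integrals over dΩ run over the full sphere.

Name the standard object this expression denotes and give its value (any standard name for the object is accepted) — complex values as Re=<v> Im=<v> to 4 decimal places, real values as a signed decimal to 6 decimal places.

This sum is the spherical-harmonic addition theorem: it equals the Legendre polynomial P_l(cos γ) of the angle γ between the two directions.
Addition theorem: P_2(cos γ) = (4π/5) Σ_m Y*_{lm}(Ω₁) Y_{lm}(Ω₂), m = −2…2:
  m=-2: Y*=-0.00001 - 0.02163j  Y=-0.11161 + 0.07038j  product 0.00152 + 0.00241j
  m=-1: Y*=-0.12557 + 0.12562j  Y=0.10171 + 0.35197j  product -0.05698 - 0.03142j
  m=+0: Y*=0.57780 + 0.00000j  Y=0.30759 + 0.00000j  product 0.17773 + 0.00000j
  m=+1: Y*=0.12557 + 0.12562j  Y=-0.10171 + 0.35197j  product -0.05698 + 0.03142j
  m=+2: Y*=-0.00001 + 0.02163j  Y=-0.11161 - 0.07038j  product 0.00152 - 0.00241j
Total Σ_m = 0.06680 - 0.00000j. Multiply by 2.513274: 0.16789 - 0.00000j. P_2(cos γ) = 0.167894

Legendre polynomial (addition theorem), +0.167894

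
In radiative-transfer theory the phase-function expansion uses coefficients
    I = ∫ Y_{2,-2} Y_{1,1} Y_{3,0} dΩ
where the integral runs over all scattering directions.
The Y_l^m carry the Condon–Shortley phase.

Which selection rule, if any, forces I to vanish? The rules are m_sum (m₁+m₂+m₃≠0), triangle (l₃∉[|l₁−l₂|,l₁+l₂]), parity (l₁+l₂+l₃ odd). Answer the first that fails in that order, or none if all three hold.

Σmᵢ = -1  ✗
l₃∈[|l₁−l₂|,l₁+l₂]=[1,3], have l₃=3
Σlᵢ = 6 ⇒ even

m_sum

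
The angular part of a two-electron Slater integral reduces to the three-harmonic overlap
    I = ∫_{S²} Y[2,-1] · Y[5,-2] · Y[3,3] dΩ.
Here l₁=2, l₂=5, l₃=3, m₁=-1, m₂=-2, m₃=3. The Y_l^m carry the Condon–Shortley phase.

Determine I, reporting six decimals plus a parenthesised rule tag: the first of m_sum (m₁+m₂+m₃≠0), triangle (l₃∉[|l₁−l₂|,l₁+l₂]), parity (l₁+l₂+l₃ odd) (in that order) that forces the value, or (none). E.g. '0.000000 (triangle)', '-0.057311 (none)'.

0.063396 (none)

m-sum 0 ✓  L=10 even ✓  3≤3≤7 ✓
Π(2lᵢ+1) = 5×11×7 = 385
triangle coeff Δ(2,5,3) = 1/2310
Σ_t [2,2]: t=2:+1/144 = 1/144
(3j)²=10/231 [(2 5 3; 0 0 0)], sign=-1
Σ_t [3,3]: t=3:−1/4320 = -1/4320
(3j)²=1/330 [(2 5 3; -1 -2 3)], sign=-1
⇒ 4πI² = 5/99
I = (+1)√(5/99/(4π)) = 0.06339609
No selection rule forces the value: the integral is nonzero (none).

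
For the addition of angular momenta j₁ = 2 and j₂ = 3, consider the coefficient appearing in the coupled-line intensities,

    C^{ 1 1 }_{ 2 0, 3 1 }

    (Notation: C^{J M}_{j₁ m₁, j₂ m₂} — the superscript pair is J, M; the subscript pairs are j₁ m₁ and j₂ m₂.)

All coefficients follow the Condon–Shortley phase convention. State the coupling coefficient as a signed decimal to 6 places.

+√(6/35) = +0.414039

j₁+j₂−J=4  J+j₁−j₂=0  J−j₁+j₂=2  j₁+j₂+J+1=7
(j₁±m₁, j₂±m₂, J±M) = (2,2,4,2,2,0)
P² = 384/35
sum k=2..2:
  [2] +1/8 = 1/8
S = 1/8
C² = P²·S² = 6/35 ; C = +0.414039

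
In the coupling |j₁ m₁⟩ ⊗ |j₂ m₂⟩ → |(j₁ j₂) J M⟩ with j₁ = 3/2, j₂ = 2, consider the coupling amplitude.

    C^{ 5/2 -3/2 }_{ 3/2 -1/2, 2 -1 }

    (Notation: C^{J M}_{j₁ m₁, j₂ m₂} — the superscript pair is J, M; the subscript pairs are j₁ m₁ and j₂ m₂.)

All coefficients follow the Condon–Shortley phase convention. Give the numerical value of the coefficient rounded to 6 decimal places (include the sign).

+√(1/35) = +0.169031

triangle: 1!×2!×3!/7! = 12/5040
(j±m)!: 1!×2!×1!×3!×1!×4! = 288
prefactor² = (2J+1)×Δ×N² = 144/35
  k=0: +1/(0!×1!×2!×1!×0!×2!) = 1/4
  k=1: −1/(1!×0!×1!×0!×1!×3!) = -1/6
Σ = 1/12  ⇒  CG² = 144/35×(1/12)² = 1/35
CG = +√(1/35) = +0.169031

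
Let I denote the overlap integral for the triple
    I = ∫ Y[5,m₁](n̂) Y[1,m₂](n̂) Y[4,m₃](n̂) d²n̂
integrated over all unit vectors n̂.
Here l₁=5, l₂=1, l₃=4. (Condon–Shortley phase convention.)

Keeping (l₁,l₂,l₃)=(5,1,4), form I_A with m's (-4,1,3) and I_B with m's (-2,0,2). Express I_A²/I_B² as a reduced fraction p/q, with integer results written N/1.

12/7

Shared (l₁,l₂,l₃)=(5,1,4): N and (l;000)² cancel in I_A²/I_B².
A: Δ = 2!·8!·0!/11! = 1/495; Racah Σ t=2..2: t=2:+1/10080 = 1/10080; ⇒ 3j(5 1 4; -4 1 3)² = 4/55, sgn -1
B: Δ = 2!·8!·0!/11! = 1/495; Racah Σ t=1..1: t=1:−1/1440 = -1/1440; ⇒ 3j(5 1 4; -2 0 2)² = 7/165, sgn -1
I_A²/I_B² = (4/55)/(7/165) = 12/7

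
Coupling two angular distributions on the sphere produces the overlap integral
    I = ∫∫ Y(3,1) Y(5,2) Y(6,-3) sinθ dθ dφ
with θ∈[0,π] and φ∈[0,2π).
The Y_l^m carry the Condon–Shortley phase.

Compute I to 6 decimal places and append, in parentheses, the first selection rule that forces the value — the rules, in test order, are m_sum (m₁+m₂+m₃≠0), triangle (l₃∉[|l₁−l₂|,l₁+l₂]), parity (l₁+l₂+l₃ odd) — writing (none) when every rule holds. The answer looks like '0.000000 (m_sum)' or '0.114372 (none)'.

Rules hold: Σm=0, L=14 even, 2≤6≤8.
N = 7·11·13 = 1001
Δ = 2!·4!·8!/15! = 1/675675
Racah Σ t=0..2: t=0:+1/8640 t=1:−1/2304 t=2:+1/8640 = -7/34560
⇒ 3j(3 5 6; 0 0 0)² = 7/429, sgn -1
Racah Σ t=0..2: t=0:+1/40320 t=1:−1/8640 t=2:+1/34560 = -1/16128
⇒ 3j(3 5 6; 1 2 -3)² = 18/1001, sgn +1
4πI² = N·(3j₀)²·(3jₘ)² = 42/143
I = -1·√(0.293706/4π) = -0.15288036
No selection rule forces the value: the integral is nonzero (none).

-0.152880 (none)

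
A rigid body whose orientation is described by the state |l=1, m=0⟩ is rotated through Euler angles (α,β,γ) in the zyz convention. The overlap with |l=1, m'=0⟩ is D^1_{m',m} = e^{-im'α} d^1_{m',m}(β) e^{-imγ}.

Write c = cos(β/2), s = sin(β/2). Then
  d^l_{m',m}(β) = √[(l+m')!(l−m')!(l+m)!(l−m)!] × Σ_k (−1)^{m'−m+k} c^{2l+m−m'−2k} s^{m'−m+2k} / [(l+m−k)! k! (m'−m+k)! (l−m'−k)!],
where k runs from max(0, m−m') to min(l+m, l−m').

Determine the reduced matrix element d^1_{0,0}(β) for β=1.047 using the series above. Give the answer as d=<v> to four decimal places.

d=0.5002

d^1_{0,0}(β=1.0470) via the finite sum:
With c≡cos(β/2)=0.866075 and s≡sin(β/2)=0.499914, N=[1·1·1·1]^{1/2}=1.000000
k: max(0,(0)−(0))=0 … min(1+(0),1−(0))=1
  k=0: (−1)^0·1.0000/(1)·0.8661^2·0.4999^0 = +0.750086
  k=1: (−1)^1·1.0000/(1)·0.8661^0·0.4999^2 = -0.249914
d^1_{0,0}(1.0470) = +0.750086 -0.249914 = +0.500171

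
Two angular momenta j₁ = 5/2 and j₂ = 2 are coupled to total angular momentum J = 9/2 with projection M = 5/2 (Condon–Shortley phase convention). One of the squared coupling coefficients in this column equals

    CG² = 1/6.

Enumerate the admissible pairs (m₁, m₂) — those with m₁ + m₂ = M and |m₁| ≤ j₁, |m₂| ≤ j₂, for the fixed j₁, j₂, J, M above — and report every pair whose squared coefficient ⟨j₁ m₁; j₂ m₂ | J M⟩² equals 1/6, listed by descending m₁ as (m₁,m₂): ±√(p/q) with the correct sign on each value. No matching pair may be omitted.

Admissible pairs with m₁+m₂ = M = 5/2: (1/2,2), (3/2,1), (5/2,0)
  (m₁,m₂)=(5/2,0): CG² = 1/6, CG = +√(1/6)   ← matches the target
  (m₁,m₂)=(3/2,1): CG² = 5/9, CG = +√(5/9)
  (m₁,m₂)=(1/2,2): CG² = 5/18, CG = +√(5/18)
Pairs with CG² = 1/6: (5/2,0): +√(1/6)

(5/2,0): +√(1/6)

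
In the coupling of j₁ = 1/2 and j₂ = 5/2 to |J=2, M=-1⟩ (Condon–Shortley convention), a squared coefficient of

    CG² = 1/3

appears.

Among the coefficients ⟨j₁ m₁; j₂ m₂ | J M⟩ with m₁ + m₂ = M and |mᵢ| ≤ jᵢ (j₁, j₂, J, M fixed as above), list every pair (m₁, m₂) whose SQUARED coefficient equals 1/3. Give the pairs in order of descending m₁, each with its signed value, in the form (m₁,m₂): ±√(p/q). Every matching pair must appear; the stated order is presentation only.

Admissible pairs with m₁+m₂ = M = -1: (-1/2,-1/2), (1/2,-3/2)
  (m₁,m₂)=(1/2,-3/2): CG² = 2/3, CG = +√(2/3)
  (m₁,m₂)=(-1/2,-1/2): CG² = 1/3, CG = −√(1/3)   ← matches the target
Pairs with CG² = 1/3: (-1/2,-1/2): −√(1/3)

(-1/2,-1/2): −√(1/3)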